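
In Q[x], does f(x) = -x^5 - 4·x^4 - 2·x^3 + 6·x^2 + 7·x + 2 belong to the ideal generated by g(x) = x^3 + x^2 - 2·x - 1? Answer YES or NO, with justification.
NO

In Q[x] the ideal (g) consists of all multiples of g, so f ∈ (g) iff g | f, i.e. iff the remainder of f on division by g is 0. Divide f by g (g is monic, so eliminate the leading term of the running remainder at each step):
  leading term -x^5: subtract (-x^2)·g(x) = -x^5 - x^4 + 2·x^3 + x^2, leaving -3·x^4 - 4·x^3 + 5·x^2 + 7·x + 2
  leading term -3·x^4: subtract (-3·x)·g(x) = -3·x^4 - 3·x^3 + 6·x^2 + 3·x, leaving -x^3 - x^2 + 4·x + 2
  leading term -x^3: subtract (-1)·g(x) = -x^3 - x^2 + 2·x + 1, leaving 2·x + 1
The remainder r(x) = 2·x + 1 ≠ 0 (and deg r < deg g), so g ∤ f, i.e. f ∉ (g).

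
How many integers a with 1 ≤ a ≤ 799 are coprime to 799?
736

The number of a ∈ {1, ..., 799} with gcd(a, 799) = 1 is by definition Euler's totient φ(799). φ is multiplicative, with φ(p^e) = p^e − p^(e−1). Factorise 799 = 17 · 47. Then
  φ(799) = (17 − 1) · (47 − 1) = 16 · 46 = 736.
So there are 736 such integers.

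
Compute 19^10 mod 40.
Use repeated squaring. Binary(10) = 1010. Walk through the bits of the exponent 10 left-to-right: at each bit after the leading one, square the running value, then multiply by 19 if the bit is 1 (always reducing mod 40):
  bit 1 = 1 (leading): start with 19.
  bit 2 = 0: square 19^2 = 361 ≡ 1 (mod 40).
  bit 3 = 1: square 1^2 = 1; bit is 1, so multiply 1·19 = 19 (mod 40).
  bit 4 = 0: square 19^2 = 361 ≡ 1 (mod 40).
Final value: 19^10 ≡ 1 (mod 40).

Final answer: 1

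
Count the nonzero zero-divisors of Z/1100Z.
In Z/1100Z each nonzero element is either a unit (gcd with 1100 is 1) or a zero-divisor (gcd > 1). The number of units is φ(1100): factorise 1100 = 2^2 · 5^2 · 11, so φ(1100) = (2^2 − 2^1) · (5^2 − 5^1) · (11 − 1) = 2 · 20 · 10 = 400. The nonzero elements number 1100 − 1 = 1099. Hence the nonzero zero-divisors number 1099 − 400 = 699.

Final answer: Z/1100Z has 699 nonzero zero-divisors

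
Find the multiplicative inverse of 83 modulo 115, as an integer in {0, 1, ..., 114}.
83^(−1) ≡ 97 (mod 115)

Apply the extended Euclidean algorithm to (115, 83), tracking rows (r, s, t) with s·115 + t·83 = r. Each division r_prev = q·r_cur + r_new produces the new row as (previous row) − q·(current row):
  row A: (115, 1, 0)   [1·115 + 0·83 = 115]
  row B: (83, 0, 1)   [0·115 + 1·83 = 83]
  115 = 1·83 + 32   → row C = row A − 1·row B = (32, 1, −1)   [check: 1·115 − 1·83 = 32]
  83 = 2·32 + 19   → row D = row B − 2·row C = (19, −2, 3)   [check: −2·115 + 3·83 = 19]
  32 = 1·19 + 13   → row E = row C − 1·row D = (13, 3, −4)   [check: 3·115 − 4·83 = 13]
  19 = 1·13 + 6   → row F = row D − 1·row E = (6, −5, 7)   [check: −5·115 + 7·83 = 6]
  13 = 2·6 + 1   → row G = row E − 2·row F = (1, 13, −18)   [check: 13·115 − 18·83 = 1]
  6 = 6·1 + 0   → remainder 0, stop. gcd = 1 (last nonzero row G).
The gcd is 1, so 83 is invertible mod 115. The last nonzero row gives 13·115 − 18·83 = 1, so t = −18. So 83^(−1) ≡ −18 ≡ 97 (mod 115). Verify: 83 · 97 = 8051 ≡ 1 (mod 115). ✓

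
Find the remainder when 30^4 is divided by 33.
Use repeated squaring. Binary(4) = 100. Walk through the bits of the exponent 4 left-to-right: at each bit after the leading one, square the running value, then multiply by 30 if the bit is 1 (always reducing mod 33):
  bit 1 = 1 (leading): start with 30.
  bit 2 = 0: square 30^2 = 900 ≡ 9 (mod 33).
  bit 3 = 0: square 9^2 = 81 ≡ 15 (mod 33).
Final value: 30^4 ≡ 15 (mod 33).

Final answer: 15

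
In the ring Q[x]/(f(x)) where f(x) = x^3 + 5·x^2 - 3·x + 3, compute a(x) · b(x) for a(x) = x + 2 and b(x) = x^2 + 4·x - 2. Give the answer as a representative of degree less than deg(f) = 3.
First multiply in Q[x] without reducing: a · b = x^3 + 6·x^2 + 6·x - 4. Now divide by f(x) = x^3 + 5·x^2 - 3·x + 3, eliminating the leading term at each step:
  leading term x^3: subtract (1)·f(x) = x^3 + 5·x^2 - 3·x + 3, leaving x^2 + 9·x - 7
The degree is now < 3, so this is the remainder. Hence a · b ≡ x^2 + 9·x - 7 in Q[x]/(f).

Final answer: a · b ≡ x^2 + 9·x - 7 (mod f(x))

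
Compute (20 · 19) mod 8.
Reduce the factors first: 20 ≡ 4, 19 ≡ 3 (mod 8), so 20 · 19 ≡ 4 · 3 (mod 8). 4 · 3 = 12. Dividing by 8: 12 = 1·8 + 4. So (20 · 19) mod 8 = 4.

Final answer: 4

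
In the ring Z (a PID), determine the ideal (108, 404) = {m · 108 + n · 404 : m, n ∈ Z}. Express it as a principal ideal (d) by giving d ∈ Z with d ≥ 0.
(108, 404) = (4); d = 4

In the PID Z, (a, b) is generated by gcd(a, b). Compute gcd(404, 108) with the extended Euclidean algorithm, tracking rows (r, s, t) with s·404 + t·108 = r:
  row A: (404, 1, 0)   [1·404 + 0·108 = 404]
  row B: (108, 0, 1)   [0·404 + 1·108 = 108]
  404 = 3·108 + 80   → row C = row A − 3·row B = (80, 1, −3)   [check: 1·404 − 3·108 = 80]
  108 = 1·80 + 28   → row D = row B − 1·row C = (28, −1, 4)   [check: −1·404 + 4·108 = 28]
  80 = 2·28 + 24   → row E = row C − 2·row D = (24, 3, −11)   [check: 3·404 − 11·108 = 24]
  28 = 1·24 + 4   → row F = row D − 1·row E = (4, −4, 15)   [check: −4·404 + 15·108 = 4]
  24 = 6·4 + 0   → remainder 0, stop. gcd = 4 (last nonzero row F).
So gcd(108, 404) = 4, with Bézout identity −4·404 + 15·108 = 4. Containment (⊇): the Bézout identity exhibits 4 as an element of (108, 404), giving (4) ⊆ (108, 404). Containment (⊆): since 4 | 108 and 4 | 404 (108 = 4·27, 404 = 4·101), every Z-linear combination of 108 and 404 is divisible by 4, so (108, 404) ⊆ (4). Therefore (108, 404) = (4), d = 4.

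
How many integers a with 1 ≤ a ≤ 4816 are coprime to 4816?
2016

The number of a ∈ {1, ..., 4816} with gcd(a, 4816) = 1 is by definition Euler's totient φ(4816). φ is multiplicative, with φ(p^e) = p^e − p^(e−1). Factorise 4816 = 2^4 · 7 · 43. Then
  φ(4816) = (2^4 − 2^3) · (7 − 1) · (43 − 1) = 8 · 6 · 42 = 2016.
So there are 2016 such integers.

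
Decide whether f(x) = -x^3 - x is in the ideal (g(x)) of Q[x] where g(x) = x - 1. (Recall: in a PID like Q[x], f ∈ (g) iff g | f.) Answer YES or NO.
NO

In Q[x] the ideal (g) consists of all multiples of g, so f ∈ (g) iff g | f, i.e. iff the remainder of f on division by g is 0. Divide f by g (g is monic, so eliminate the leading term of the running remainder at each step):
  leading term -x^3: subtract (-x^2)·g(x) = -x^3 + x^2, leaving -x^2 - x
  leading term -x^2: subtract (-x)·g(x) = -x^2 + x, leaving -2·x
  leading term -2·x: subtract (-2)·g(x) = 2 - 2·x, leaving -2
The remainder r(x) = -2 ≠ 0 (and deg r < deg g), so g ∤ f, i.e. f ∉ (g).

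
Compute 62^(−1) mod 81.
Apply the extended Euclidean algorithm to (81, 62), tracking rows (r, s, t) with s·81 + t·62 = r. Each division r_prev = q·r_cur + r_new produces the new row as (previous row) − q·(current row):
  row A: (81, 1, 0)   [1·81 + 0·62 = 81]
  row B: (62, 0, 1)   [0·81 + 1·62 = 62]
  81 = 1·62 + 19   → row C = row A − 1·row B = (19, 1, −1)   [check: 1·81 − 1·62 = 19]
  62 = 3·19 + 5   → row D = row B − 3·row C = (5, −3, 4)   [check: −3·81 + 4·62 = 5]
  19 = 3·5 + 4   → row E = row C − 3·row D = (4, 10, −13)   [check: 10·81 − 13·62 = 4]
  5 = 1·4 + 1   → row F = row D − 1·row E = (1, −13, 17)   [check: −13·81 + 17·62 = 1]
  4 = 4·1 + 0   → remainder 0, stop. gcd = 1 (last nonzero row F).
The gcd is 1, so 62 is invertible mod 81. The last nonzero row gives −13·81 + 17·62 = 1, so t = 17. So 62^(−1) ≡ 17 (mod 81). Verify: 62 · 17 = 1054 ≡ 1 (mod 81). ✓

Final answer: 62^(−1) ≡ 17 (mod 81)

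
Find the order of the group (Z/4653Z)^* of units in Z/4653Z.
(Z/4653Z)^* consists of the classes a with gcd(a, 4653) = 1, so its order is φ(4653). φ is multiplicative, with φ(p^e) = p^e − p^(e−1). Factorise 4653 = 3^2 · 11 · 47. Then
  φ(4653) = (3^2 − 3^1) · (11 − 1) · (47 − 1) = 6 · 10 · 46 = 2760.
Thus |(Z/4653Z)^*| = 2760.

Final answer: |(Z/4653Z)^*| = 2760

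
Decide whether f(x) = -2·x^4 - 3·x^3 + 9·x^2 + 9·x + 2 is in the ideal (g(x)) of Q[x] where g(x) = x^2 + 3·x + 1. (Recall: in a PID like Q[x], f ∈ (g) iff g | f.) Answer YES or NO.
YES

In Q[x] the ideal (g) consists of all multiples of g, so f ∈ (g) iff g | f, i.e. iff the remainder of f on division by g is 0. Divide f by g (g is monic, so eliminate the leading term of the running remainder at each step):
  leading term -2·x^4: subtract (-2·x^2)·g(x) = -2·x^4 - 6·x^3 - 2·x^2, leaving 3·x^3 + 11·x^2 + 9·x + 2
  leading term 3·x^3: subtract (3·x)·g(x) = 3·x^3 + 9·x^2 + 3·x, leaving 2·x^2 + 6·x + 2
  leading term 2·x^2: subtract (2)·g(x) = 2·x^2 + 6·x + 2, leaving 0
The remainder is 0, so f(x) = g(x) · h(x) with h(x) = -2·x^2 + 3·x + 2. Hence g | f, i.e. f ∈ (g).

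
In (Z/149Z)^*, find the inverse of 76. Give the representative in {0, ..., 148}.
Apply the extended Euclidean algorithm to (149, 76), tracking rows (r, s, t) with s·149 + t·76 = r. Each division r_prev = q·r_cur + r_new produces the new row as (previous row) − q·(current row):
  row A: (149, 1, 0)   [1·149 + 0·76 = 149]
  row B: (76, 0, 1)   [0·149 + 1·76 = 76]
  149 = 1·76 + 73   → row C = row A − 1·row B = (73, 1, −1)   [check: 1·149 − 1·76 = 73]
  76 = 1·73 + 3   → row D = row B − 1·row C = (3, −1, 2)   [check: −1·149 + 2·76 = 3]
  73 = 24·3 + 1   → row E = row C − 24·row D = (1, 25, −49)   [check: 25·149 − 49·76 = 1]
  3 = 3·1 + 0   → remainder 0, stop. gcd = 1 (last nonzero row E).
The gcd is 1, so 76 is invertible mod 149. The last nonzero row gives 25·149 − 49·76 = 1, so t = −49. So 76^(−1) ≡ −49 ≡ 100 (mod 149). Verify: 76 · 100 = 7600 ≡ 1 (mod 149). ✓

Final answer: 76^(−1) ≡ 100 (mod 149)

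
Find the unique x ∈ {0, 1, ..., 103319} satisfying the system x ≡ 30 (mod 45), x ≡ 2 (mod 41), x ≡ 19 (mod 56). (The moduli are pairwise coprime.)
x ≡ 88275 (mod 103320); the representative in [0, 103320) is 88275

The moduli 45, 41, 56 are pairwise coprime, so by the CRT there is a unique solution mod 45·41·56 = 103320.
Solve by successive substitution. Start with x ≡ 30 (mod 45).
  Combine with x ≡ 2 (mod 41): write x = 30 + 45·t and require 30 + 45·t ≡ 2 (mod 41), i.e. 45·t ≡ 2 − 30 ≡ 13 (mod 41). Since 45^(−1) ≡ 31 (mod 41) (45 ≡ 4 (mod 41)), t ≡ 31·13 ≡ 34 (mod 41). So x ≡ 30 + 45·34 = 1560 (mod 1845).
  Combine with x ≡ 19 (mod 56): write x = 1560 + 1845·t and require 1560 + 1845·t ≡ 19 (mod 56), i.e. 1845·t ≡ 19 − 1560 ≡ 27 (mod 56). Since 1845^(−1) ≡ 37 (mod 56) (1845 ≡ 53 (mod 56)), t ≡ 37·27 ≡ 47 (mod 56). So x ≡ 1560 + 1845·47 = 88275 (mod 103320).
Unique solution in [0, 103320): x = 88275.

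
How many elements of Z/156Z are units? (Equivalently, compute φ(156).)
An element a ∈ Z/156Z is a unit iff gcd(a, 156) = 1, so the number of units is φ(156). φ is multiplicative, with φ(p^e) = p^e − p^(e−1). Factorise 156 = 2^2 · 3 · 13. Then
  φ(156) = (2^2 − 2^1) · (3 − 1) · (13 − 1) = 2 · 2 · 12 = 48.

Final answer: Z/156Z has φ(156) = 48 units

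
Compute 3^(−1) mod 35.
Apply the extended Euclidean algorithm to (35, 3), tracking rows (r, s, t) with s·35 + t·3 = r. Each division r_prev = q·r_cur + r_new produces the new row as (previous row) − q·(current row):
  row A: (35, 1, 0)   [1·35 + 0·3 = 35]
  row B: (3, 0, 1)   [0·35 + 1·3 = 3]
  35 = 11·3 + 2   → row C = row A − 11·row B = (2, 1, −11)   [check: 1·35 − 11·3 = 2]
  3 = 1·2 + 1   → row D = row B − 1·row C = (1, −1, 12)   [check: −1·35 + 12·3 = 1]
  2 = 2·1 + 0   → remainder 0, stop. gcd = 1 (last nonzero row D).
The gcd is 1, so 3 is invertible mod 35. The last nonzero row gives −1·35 + 12·3 = 1, so t = 12. So 3^(−1) ≡ 12 (mod 35). Verify: 3 · 12 = 36 ≡ 1 (mod 35). ✓

Final answer: 3^(−1) ≡ 12 (mod 35)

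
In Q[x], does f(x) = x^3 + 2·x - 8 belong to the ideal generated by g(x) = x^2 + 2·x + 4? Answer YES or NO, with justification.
In Q[x] the ideal (g) consists of all multiples of g, so f ∈ (g) iff g | f, i.e. iff the remainder of f on division by g is 0. Divide f by g (g is monic, so eliminate the leading term of the running remainder at each step):
  leading term x^3: subtract (x)·g(x) = x^3 + 2·x^2 + 4·x, leaving -2·x^2 - 2·x - 8
  leading term -2·x^2: subtract (-2)·g(x) = -2·x^2 - 4·x - 8, leaving 2·x
The remainder r(x) = 2·x ≠ 0 (and deg r < deg g), so g ∤ f, i.e. f ∉ (g).

Final answer: NO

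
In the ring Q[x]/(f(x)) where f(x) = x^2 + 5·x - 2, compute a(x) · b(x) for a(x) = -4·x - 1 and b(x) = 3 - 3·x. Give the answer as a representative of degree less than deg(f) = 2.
a · b ≡ 21 - 69·x (mod f(x))

First multiply in Q[x] without reducing: a · b = 12·x^2 - 9·x - 3. Now divide by f(x) = x^2 + 5·x - 2, eliminating the leading term at each step:
  leading term 12·x^2: subtract (12)·f(x) = 12·x^2 + 60·x - 24, leaving 21 - 69·x
The degree is now < 2, so this is the remainder. Hence a · b ≡ 21 - 69·x in Q[x]/(f).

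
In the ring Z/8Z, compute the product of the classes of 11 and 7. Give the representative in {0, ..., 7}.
Reduce the factors first: 11 ≡ 3 (mod 8), so 11 · 7 ≡ 3 · 7 (mod 8). 3 · 7 = 21. Dividing by 8: 21 = 2·8 + 5. So (11 · 7) mod 8 = 5.

Final answer: 5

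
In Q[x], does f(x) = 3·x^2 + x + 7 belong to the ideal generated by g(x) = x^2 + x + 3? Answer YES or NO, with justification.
In Q[x] the ideal (g) consists of all multiples of g, so f ∈ (g) iff g | f, i.e. iff the remainder of f on division by g is 0. Divide f by g (g is monic, so eliminate the leading term of the running remainder at each step):
  leading term 3·x^2: subtract (3)·g(x) = 3·x^2 + 3·x + 9, leaving -2·x - 2
The remainder r(x) = -2·x - 2 ≠ 0 (and deg r < deg g), so g ∤ f, i.e. f ∉ (g).

Final answer: NO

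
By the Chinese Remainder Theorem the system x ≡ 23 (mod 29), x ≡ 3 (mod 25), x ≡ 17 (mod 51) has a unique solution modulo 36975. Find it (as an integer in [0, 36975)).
x ≡ 5678 (mod 36975); the representative in [0, 36975) is 5678

The moduli 29, 25, 51 are pairwise coprime, so by the CRT there is a unique solution mod 29·25·51 = 36975.
Solve by successive substitution. Start with x ≡ 23 (mod 29).
  Combine with x ≡ 3 (mod 25): write x = 23 + 29·t and require 23 + 29·t ≡ 3 (mod 25), i.e. 29·t ≡ 3 − 23 ≡ 5 (mod 25). Since 29^(−1) ≡ 19 (mod 25) (29 ≡ 4 (mod 25)), t ≡ 19·5 ≡ 20 (mod 25). So x ≡ 23 + 29·20 = 603 (mod 725).
  Combine with x ≡ 17 (mod 51): write x = 603 + 725·t and require 603 + 725·t ≡ 17 (mod 51), i.e. 725·t ≡ 17 − 603 ≡ 26 (mod 51). Since 725^(−1) ≡ 14 (mod 51) (725 ≡ 11 (mod 51)), t ≡ 14·26 ≡ 7 (mod 51). So x ≡ 603 + 725·7 = 5678 (mod 36975).
Unique solution in [0, 36975): x = 5678.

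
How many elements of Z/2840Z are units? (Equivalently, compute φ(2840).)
Z/2840Z has φ(2840) = 1120 units

An element a ∈ Z/2840Z is a unit iff gcd(a, 2840) = 1, so the number of units is φ(2840). φ is multiplicative, with φ(p^e) = p^e − p^(e−1). Factorise 2840 = 2^3 · 5 · 71. Then
  φ(2840) = (2^3 − 2^2) · (5 − 1) · (71 − 1) = 4 · 4 · 70 = 1120.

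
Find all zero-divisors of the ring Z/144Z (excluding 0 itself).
An element a ∈ Z/144Z (with a ≠ 0) is a zero-divisor iff gcd(a, 144) > 1 (because a is a unit precisely when gcd(a, n) = 1, and in Z/nZ every nonzero, non-unit element is a zero-divisor). Scan a = 1, ..., 143 and keep those with gcd(a, 144) > 1:
  gcd(2, 144) = 2, gcd(3, 144) = 3, gcd(4, 144) = 4, gcd(6, 144) = 6, gcd(8, 144) = 8, gcd(9, 144) = 9, gcd(10, 144) = 2, gcd(12, 144) = 12, gcd(14, 144) = 2, gcd(15, 144) = 3, gcd(16, 144) = 16, gcd(18, 144) = 18, gcd(20, 144) = 4, gcd(21, 144) = 3, gcd(22, 144) = 2, gcd(24, 144) = 24, gcd(26, 144) = 2, gcd(27, 144) = 9, gcd(28, 144) = 4, gcd(30, 144) = 6, gcd(32, 144) = 16, gcd(33, 144) = 3, gcd(34, 144) = 2, gcd(36, 144) = 36, gcd(38, 144) = 2, gcd(39, 144) = 3, gcd(40, 144) = 8, gcd(42, 144) = 6, gcd(44, 144) = 4, gcd(45, 144) = 9, gcd(46, 144) = 2, gcd(48, 144) = 48, gcd(50, 144) = 2, gcd(51, 144) = 3, gcd(52, 144) = 4, gcd(54, 144) = 18, gcd(56, 144) = 8, gcd(57, 144) = 3, gcd(58, 144) = 2, gcd(60, 144) = 12, gcd(62, 144) = 2, gcd(63, 144) = 9, gcd(64, 144) = 16, gcd(66, 144) = 6, gcd(68, 144) = 4, gcd(69, 144) = 3, gcd(70, 144) = 2, gcd(72, 144) = 72, gcd(74, 144) = 2, gcd(75, 144) = 3, gcd(76, 144) = 4, gcd(78, 144) = 6, gcd(80, 144) = 16, gcd(81, 144) = 9, gcd(82, 144) = 2, gcd(84, 144) = 12, gcd(86, 144) = 2, gcd(87, 144) = 3, gcd(88, 144) = 8, gcd(90, 144) = 18, gcd(92, 144) = 4, gcd(93, 144) = 3, gcd(94, 144) = 2, gcd(96, 144) = 48, gcd(98, 144) = 2, gcd(99, 144) = 9, gcd(100, 144) = 4, gcd(102, 144) = 6, gcd(104, 144) = 8, gcd(105, 144) = 3, gcd(106, 144) = 2, gcd(108, 144) = 36, gcd(110, 144) = 2, gcd(111, 144) = 3, gcd(112, 144) = 16, gcd(114, 144) = 6, gcd(116, 144) = 4, gcd(117, 144) = 9, gcd(118, 144) = 2, gcd(120, 144) = 24, gcd(122, 144) = 2, gcd(123, 144) = 3, gcd(124, 144) = 4, gcd(126, 144) = 18, gcd(128, 144) = 16, gcd(129, 144) = 3, gcd(130, 144) = 2, gcd(132, 144) = 12, gcd(134, 144) = 2, gcd(135, 144) = 9, gcd(136, 144) = 8, gcd(138, 144) = 6, gcd(140, 144) = 4, gcd(141, 144) = 3, gcd(142, 144) = 2.
All other a ∈ {1, ..., 143} have gcd(a, 144) = 1 and are units. So the nonzero zero-divisors are exactly the 95 values of a appearing in this scan.

Final answer: nonzero zero-divisors of Z/144Z = {2, 3, 4, 6, 8, 9, 10, 12, 14, 15, 16, 18, 20, 21, 22, 24, 26, 27, 28, 30, 32, 33, 34, 36, 38, 39, 40, 42, 44, 45, 46, 48, 50, 51, 52, 54, 56, 57, 58, 60, 62, 63, 64, 66, 68, 69, 70, 72, 74, 75, 76, 78, 80, 81, 82, 84, 86, 87, 88, 90, 92, 93, 94, 96, 98, 99, 100, 102, 104, 105, 106, 108, 110, 111, 112, 114, 116, 117, 118, 120, 122, 123, 124, 126, 128, 129, 130, 132, 134, 135, 136, 138, 140, 141, 142}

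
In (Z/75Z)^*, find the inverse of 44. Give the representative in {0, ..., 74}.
44^(−1) ≡ 29 (mod 75)

Apply the extended Euclidean algorithm to (75, 44), tracking rows (r, s, t) with s·75 + t·44 = r. Each division r_prev = q·r_cur + r_new produces the new row as (previous row) − q·(current row):
  row A: (75, 1, 0)   [1·75 + 0·44 = 75]
  row B: (44, 0, 1)   [0·75 + 1·44 = 44]
  75 = 1·44 + 31   → row C = row A − 1·row B = (31, 1, −1)   [check: 1·75 − 1·44 = 31]
  44 = 1·31 + 13   → row D = row B − 1·row C = (13, −1, 2)   [check: −1·75 + 2·44 = 13]
  31 = 2·13 + 5   → row E = row C − 2·row D = (5, 3, −5)   [check: 3·75 − 5·44 = 5]
  13 = 2·5 + 3   → row F = row D − 2·row E = (3, −7, 12)   [check: −7·75 + 12·44 = 3]
  5 = 1·3 + 2   → row G = row E − 1·row F = (2, 10, −17)   [check: 10·75 − 17·44 = 2]
  3 = 1·2 + 1   → row H = row F − 1·row G = (1, −17, 29)   [check: −17·75 + 29·44 = 1]
  2 = 2·1 + 0   → remainder 0, stop. gcd = 1 (last nonzero row H).
The gcd is 1, so 44 is invertible mod 75. The last nonzero row gives −17·75 + 29·44 = 1, so t = 29. So 44^(−1) ≡ 29 (mod 75). Verify: 44 · 29 = 1276 ≡ 1 (mod 75). ✓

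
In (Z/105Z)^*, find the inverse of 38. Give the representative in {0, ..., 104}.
38^(−1) ≡ 47 (mod 105)

Apply the extended Euclidean algorithm to (105, 38), tracking rows (r, s, t) with s·105 + t·38 = r. Each division r_prev = q·r_cur + r_new produces the new row as (previous row) − q·(current row):
  row A: (105, 1, 0)   [1·105 + 0·38 = 105]
  row B: (38, 0, 1)   [0·105 + 1·38 = 38]
  105 = 2·38 + 29   → row C = row A − 2·row B = (29, 1, −2)   [check: 1·105 − 2·38 = 29]
  38 = 1·29 + 9   → row D = row B − 1·row C = (9, −1, 3)   [check: −1·105 + 3·38 = 9]
  29 = 3·9 + 2   → row E = row C − 3·row D = (2, 4, −11)   [check: 4·105 − 11·38 = 2]
  9 = 4·2 + 1   → row F = row D − 4·row E = (1, −17, 47)   [check: −17·105 + 47·38 = 1]
  2 = 2·1 + 0   → remainder 0, stop. gcd = 1 (last nonzero row F).
The gcd is 1, so 38 is invertible mod 105. The last nonzero row gives −17·105 + 47·38 = 1, so t = 47. So 38^(−1) ≡ 47 (mod 105). Verify: 38 · 47 = 1786 ≡ 1 (mod 105). ✓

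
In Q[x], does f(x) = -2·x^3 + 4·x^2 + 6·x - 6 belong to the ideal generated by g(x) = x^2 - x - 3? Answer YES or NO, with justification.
In Q[x] the ideal (g) consists of all multiples of g, so f ∈ (g) iff g | f, i.e. iff the remainder of f on division by g is 0. Divide f by g (g is monic, so eliminate the leading term of the running remainder at each step):
  leading term -2·x^3: subtract (-2·x)·g(x) = -2·x^3 + 2·x^2 + 6·x, leaving 2·x^2 - 6
  leading term 2·x^2: subtract (2)·g(x) = 2·x^2 - 2·x - 6, leaving 2·x
The remainder r(x) = 2·x ≠ 0 (and deg r < deg g), so g ∤ f, i.e. f ∉ (g).

Final answer: NO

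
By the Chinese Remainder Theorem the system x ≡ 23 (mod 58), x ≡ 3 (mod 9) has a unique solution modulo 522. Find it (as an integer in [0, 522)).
The moduli 58, 9 are pairwise coprime, so by the CRT there is a unique solution mod 58·9 = 522.
Solve by successive substitution. Start with x ≡ 23 (mod 58).
  Combine with x ≡ 3 (mod 9): write x = 23 + 58·t and require 23 + 58·t ≡ 3 (mod 9), i.e. 58·t ≡ 3 − 23 ≡ 7 (mod 9). Since 58^(−1) ≡ 7 (mod 9) (58 ≡ 4 (mod 9)), t ≡ 7·7 ≡ 4 (mod 9). So x ≡ 23 + 58·4 = 255 (mod 522).
Unique solution in [0, 522): x = 255.

Final answer: x ≡ 255 (mod 522); the representative in [0, 522) is 255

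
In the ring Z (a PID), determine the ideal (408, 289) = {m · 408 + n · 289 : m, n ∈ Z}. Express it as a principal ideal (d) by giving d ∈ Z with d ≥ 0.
(408, 289) = (17); d = 17

In the PID Z, (a, b) is generated by gcd(a, b). Compute gcd(408, 289) with the extended Euclidean algorithm, tracking rows (r, s, t) with s·408 + t·289 = r:
  row A: (408, 1, 0)   [1·408 + 0·289 = 408]
  row B: (289, 0, 1)   [0·408 + 1·289 = 289]
  408 = 1·289 + 119   → row C = row A − 1·row B = (119, 1, −1)   [check: 1·408 − 1·289 = 119]
  289 = 2·119 + 51   → row D = row B − 2·row C = (51, −2, 3)   [check: −2·408 + 3·289 = 51]
  119 = 2·51 + 17   → row E = row C − 2·row D = (17, 5, −7)   [check: 5·408 − 7·289 = 17]
  51 = 3·17 + 0   → remainder 0, stop. gcd = 17 (last nonzero row E).
So gcd(408, 289) = 17, with Bézout identity 5·408 − 7·289 = 17. Containment (⊇): the Bézout identity exhibits 17 as an element of (408, 289), giving (17) ⊆ (408, 289). Containment (⊆): since 17 | 408 and 17 | 289 (408 = 17·24, 289 = 17·17), every Z-linear combination of 408 and 289 is divisible by 17, so (408, 289) ⊆ (17). Therefore (408, 289) = (17), d = 17.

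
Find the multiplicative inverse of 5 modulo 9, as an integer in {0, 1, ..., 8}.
Apply the extended Euclidean algorithm to (9, 5), tracking rows (r, s, t) with s·9 + t·5 = r. Each division r_prev = q·r_cur + r_new produces the new row as (previous row) − q·(current row):
  row A: (9, 1, 0)   [1·9 + 0·5 = 9]
  row B: (5, 0, 1)   [0·9 + 1·5 = 5]
  9 = 1·5 + 4   → row C = row A − 1·row B = (4, 1, −1)   [check: 1·9 − 1·5 = 4]
  5 = 1·4 + 1   → row D = row B − 1·row C = (1, −1, 2)   [check: −1·9 + 2·5 = 1]
  4 = 4·1 + 0   → remainder 0, stop. gcd = 1 (last nonzero row D).
The gcd is 1, so 5 is invertible mod 9. The last nonzero row gives −1·9 + 2·5 = 1, so t = 2. So 5^(−1) ≡ 2 (mod 9). Verify: 5 · 2 = 10 ≡ 1 (mod 9). ✓

Final answer: 5^(−1) ≡ 2 (mod 9)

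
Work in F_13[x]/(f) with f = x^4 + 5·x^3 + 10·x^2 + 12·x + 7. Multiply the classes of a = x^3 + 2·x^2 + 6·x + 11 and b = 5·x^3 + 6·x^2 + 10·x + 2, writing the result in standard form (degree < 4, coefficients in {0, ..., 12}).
a · b ≡ 12·x^3 + 6·x^2 + 11·x + 5 (mod f(x))

Multiply as integer polynomials: a · b = 5·x^6 + 16·x^5 + 52·x^4 + 113·x^3 + 130·x^2 + 122·x + 22. Reducing coefficients mod 13: a · b ≡ 5·x^6 + 3·x^5 + 9·x^3 + 5·x + 9. Now divide by f(x) = x^4 + 5·x^3 + 10·x^2 + 12·x + 7 in F_13[x], eliminating the leading term at each step:
  leading term 5·x^6: subtract (5·x^2)·f(x) = 5·x^6 + 12·x^5 + 11·x^4 + 8·x^3 + 9·x^2, leaving 4·x^5 + 2·x^4 + x^3 + 4·x^2 + 5·x + 9 (coefficients mod 13)
  leading term 4·x^5: subtract (4·x)·f(x) = 4·x^5 + 7·x^4 + x^3 + 9·x^2 + 2·x, leaving 8·x^4 + 8·x^2 + 3·x + 9 (coefficients mod 13)
  leading term 8·x^4: subtract (8)·f(x) = 8·x^4 + x^3 + 2·x^2 + 5·x + 4, leaving 12·x^3 + 6·x^2 + 11·x + 5 (coefficients mod 13)
The degree is now < 4, so this is the remainder. Hence a · b ≡ 12·x^3 + 6·x^2 + 11·x + 5 in F_13[x]/(f).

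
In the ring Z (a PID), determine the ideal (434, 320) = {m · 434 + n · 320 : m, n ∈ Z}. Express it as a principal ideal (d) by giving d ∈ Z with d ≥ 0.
In the PID Z, (a, b) is generated by gcd(a, b). Compute gcd(434, 320) with the extended Euclidean algorithm, tracking rows (r, s, t) with s·434 + t·320 = r:
  row A: (434, 1, 0)   [1·434 + 0·320 = 434]
  row B: (320, 0, 1)   [0·434 + 1·320 = 320]
  434 = 1·320 + 114   → row C = row A − 1·row B = (114, 1, −1)   [check: 1·434 − 1·320 = 114]
  320 = 2·114 + 92   → row D = row B − 2·row C = (92, −2, 3)   [check: −2·434 + 3·320 = 92]
  114 = 1·92 + 22   → row E = row C − 1·row D = (22, 3, −4)   [check: 3·434 − 4·320 = 22]
  92 = 4·22 + 4   → row F = row D − 4·row E = (4, −14, 19)   [check: −14·434 + 19·320 = 4]
  22 = 5·4 + 2   → row G = row E − 5·row F = (2, 73, −99)   [check: 73·434 − 99·320 = 2]
  4 = 2·2 + 0   → remainder 0, stop. gcd = 2 (last nonzero row G).
So gcd(434, 320) = 2, with Bézout identity 73·434 − 99·320 = 2. Containment (⊇): the Bézout identity exhibits 2 as an element of (434, 320), giving (2) ⊆ (434, 320). Containment (⊆): since 2 | 434 and 2 | 320 (434 = 2·217, 320 = 2·160), every Z-linear combination of 434 and 320 is divisible by 2, so (434, 320) ⊆ (2). Therefore (434, 320) = (2), d = 2.

Final answer: (434, 320) = (2); d = 2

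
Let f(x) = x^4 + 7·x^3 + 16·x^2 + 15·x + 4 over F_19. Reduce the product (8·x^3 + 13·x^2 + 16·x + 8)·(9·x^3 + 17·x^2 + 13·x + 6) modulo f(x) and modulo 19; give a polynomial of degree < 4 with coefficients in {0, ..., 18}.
a · b ≡ 7·x^3 + 15·x^2 + 9·x + 8 (mod f(x))

Multiply as integer polynomials: a · b = 72·x^6 + 253·x^5 + 469·x^4 + 561·x^3 + 422·x^2 + 200·x + 48. Reducing coefficients mod 19: a · b ≡ 15·x^6 + 6·x^5 + 13·x^4 + 10·x^3 + 4·x^2 + 10·x + 10. Now divide by f(x) = x^4 + 7·x^3 + 16·x^2 + 15·x + 4 in F_19[x], eliminating the leading term at each step:
  leading term 15·x^6: subtract (15·x^2)·f(x) = 15·x^6 + 10·x^5 + 12·x^4 + 16·x^3 + 3·x^2, leaving 15·x^5 + x^4 + 13·x^3 + x^2 + 10·x + 10 (coefficients mod 19)
  leading term 15·x^5: subtract (15·x)·f(x) = 15·x^5 + 10·x^4 + 12·x^3 + 16·x^2 + 3·x, leaving 10·x^4 + x^3 + 4·x^2 + 7·x + 10 (coefficients mod 19)
  leading term 10·x^4: subtract (10)·f(x) = 10·x^4 + 13·x^3 + 8·x^2 + 17·x + 2, leaving 7·x^3 + 15·x^2 + 9·x + 8 (coefficients mod 19)
The degree is now < 4, so this is the remainder. Hence a · b ≡ 7·x^3 + 15·x^2 + 9·x + 8 in F_19[x]/(f).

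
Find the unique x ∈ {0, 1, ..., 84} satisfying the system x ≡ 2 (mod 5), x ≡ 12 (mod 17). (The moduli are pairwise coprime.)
The moduli 5, 17 are pairwise coprime, so by the CRT there is a unique solution mod 5·17 = 85.
Solve by successive substitution. Start with x ≡ 2 (mod 5).
  Combine with x ≡ 12 (mod 17): write x = 2 + 5·t and require 2 + 5·t ≡ 12 (mod 17), i.e. 5·t ≡ 12 − 2 ≡ 10 (mod 17). Since 5^(−1) ≡ 7 (mod 17), t ≡ 7·10 ≡ 2 (mod 17). So x ≡ 2 + 5·2 = 12 (mod 85).
Unique solution in [0, 85): x = 12.

Final answer: x ≡ 12 (mod 85); the representative in [0, 85) is 12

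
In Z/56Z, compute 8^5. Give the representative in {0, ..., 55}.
8

Use repeated squaring. Binary(5) = 101. Walk through the bits of the exponent 5 left-to-right: at each bit after the leading one, square the running value, then multiply by 8 if the bit is 1 (always reducing mod 56):
  bit 1 = 1 (leading): start with 8.
  bit 2 = 0: square 8^2 = 64 ≡ 8 (mod 56).
  bit 3 = 1: square 8^2 = 64 ≡ 8; bit is 1, so multiply 8·8 = 64 ≡ 8 (mod 56).
Final value: 8^5 ≡ 8 (mod 56).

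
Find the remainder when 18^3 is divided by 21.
Use repeated squaring. Binary(3) = 11. Walk through the bits of the exponent 3 left-to-right: at each bit after the leading one, square the running value, then multiply by 18 if the bit is 1 (always reducing mod 21):
  bit 1 = 1 (leading): start with 18.
  bit 2 = 1: square 18^2 = 324 ≡ 9; bit is 1, so multiply 9·18 = 162 ≡ 15 (mod 21).
Final value: 18^3 ≡ 15 (mod 21).

Final answer: 15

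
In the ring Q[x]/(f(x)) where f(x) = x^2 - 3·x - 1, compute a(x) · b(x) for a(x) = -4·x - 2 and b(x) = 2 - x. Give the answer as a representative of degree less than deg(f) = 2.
a · b ≡ 6·x (mod f(x))

First multiply in Q[x] without reducing: a · b = 4·x^2 - 6·x - 4. Now divide by f(x) = x^2 - 3·x - 1, eliminating the leading term at each step:
  leading term 4·x^2: subtract (4)·f(x) = 4·x^2 - 12·x - 4, leaving 6·x
The degree is now < 2, so this is the remainder. Hence a · b ≡ 6·x in Q[x]/(f).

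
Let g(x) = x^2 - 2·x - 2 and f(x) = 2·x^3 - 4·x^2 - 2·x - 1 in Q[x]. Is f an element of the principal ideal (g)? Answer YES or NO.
NO

In Q[x] the ideal (g) consists of all multiples of g, so f ∈ (g) iff g | f, i.e. iff the remainder of f on division by g is 0. Divide f by g (g is monic, so eliminate the leading term of the running remainder at each step):
  leading term 2·x^3: subtract (2·x)·g(x) = 2·x^3 - 4·x^2 - 4·x, leaving 2·x - 1
The remainder r(x) = 2·x - 1 ≠ 0 (and deg r < deg g), so g ∤ f, i.e. f ∉ (g).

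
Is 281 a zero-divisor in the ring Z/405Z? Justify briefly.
NO

gcd(281, 405) = 1, so 281 is a unit in Z/405Z (it has a multiplicative inverse). A unit cannot be a zero-divisor: if 281·b ≡ 0 then multiplying both sides by 281^(−1) gives b ≡ 0. So 281 is not a zero-divisor.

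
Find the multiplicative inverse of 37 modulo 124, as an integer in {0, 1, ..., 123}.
37^(−1) ≡ 57 (mod 124)

Apply the extended Euclidean algorithm to (124, 37), tracking rows (r, s, t) with s·124 + t·37 = r. Each division r_prev = q·r_cur + r_new produces the new row as (previous row) − q·(current row):
  row A: (124, 1, 0)   [1·124 + 0·37 = 124]
  row B: (37, 0, 1)   [0·124 + 1·37 = 37]
  124 = 3·37 + 13   → row C = row A − 3·row B = (13, 1, −3)   [check: 1·124 − 3·37 = 13]
  37 = 2·13 + 11   → row D = row B − 2·row C = (11, −2, 7)   [check: −2·124 + 7·37 = 11]
  13 = 1·11 + 2   → row E = row C − 1·row D = (2, 3, −10)   [check: 3·124 − 10·37 = 2]
  11 = 5·2 + 1   → row F = row D − 5·row E = (1, −17, 57)   [check: −17·124 + 57·37 = 1]
  2 = 2·1 + 0   → remainder 0, stop. gcd = 1 (last nonzero row F).
The gcd is 1, so 37 is invertible mod 124. The last nonzero row gives −17·124 + 57·37 = 1, so t = 57. So 37^(−1) ≡ 57 (mod 124). Verify: 37 · 57 = 2109 ≡ 1 (mod 124). ✓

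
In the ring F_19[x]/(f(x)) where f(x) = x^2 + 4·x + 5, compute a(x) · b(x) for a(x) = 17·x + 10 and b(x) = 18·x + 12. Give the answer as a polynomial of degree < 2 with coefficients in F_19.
a · b ≡ 15·x + 15 (mod f(x))

Multiply as integer polynomials: a · b = 306·x^2 + 384·x + 120. Reducing coefficients mod 19: a · b ≡ 2·x^2 + 4·x + 6. Now divide by f(x) = x^2 + 4·x + 5 in F_19[x], eliminating the leading term at each step:
  leading term 2·x^2: subtract (2)·f(x) = 2·x^2 + 8·x + 10, leaving 15·x + 15 (coefficients mod 19)
The degree is now < 2, so this is the remainder. Hence a · b ≡ 15·x + 15 in F_19[x]/(f).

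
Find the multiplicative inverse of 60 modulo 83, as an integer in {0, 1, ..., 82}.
Apply the extended Euclidean algorithm to (83, 60), tracking rows (r, s, t) with s·83 + t·60 = r. Each division r_prev = q·r_cur + r_new produces the new row as (previous row) − q·(current row):
  row A: (83, 1, 0)   [1·83 + 0·60 = 83]
  row B: (60, 0, 1)   [0·83 + 1·60 = 60]
  83 = 1·60 + 23   → row C = row A − 1·row B = (23, 1, −1)   [check: 1·83 − 1·60 = 23]
  60 = 2·23 + 14   → row D = row B − 2·row C = (14, −2, 3)   [check: −2·83 + 3·60 = 14]
  23 = 1·14 + 9   → row E = row C − 1·row D = (9, 3, −4)   [check: 3·83 − 4·60 = 9]
  14 = 1·9 + 5   → row F = row D − 1·row E = (5, −5, 7)   [check: −5·83 + 7·60 = 5]
  9 = 1·5 + 4   → row G = row E − 1·row F = (4, 8, −11)   [check: 8·83 − 11·60 = 4]
  5 = 1·4 + 1   → row H = row F − 1·row G = (1, −13, 18)   [check: −13·83 + 18·60 = 1]
  4 = 4·1 + 0   → remainder 0, stop. gcd = 1 (last nonzero row H).
The gcd is 1, so 60 is invertible mod 83. The last nonzero row gives −13·83 + 18·60 = 1, so t = 18. So 60^(−1) ≡ 18 (mod 83). Verify: 60 · 18 = 1080 ≡ 1 (mod 83). ✓

Final answer: 60^(−1) ≡ 18 (mod 83)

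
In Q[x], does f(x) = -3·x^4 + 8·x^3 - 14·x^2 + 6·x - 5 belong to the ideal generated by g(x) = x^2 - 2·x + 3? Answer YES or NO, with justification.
In Q[x] the ideal (g) consists of all multiples of g, so f ∈ (g) iff g | f, i.e. iff the remainder of f on division by g is 0. Divide f by g (g is monic, so eliminate the leading term of the running remainder at each step):
  leading term -3·x^4: subtract (-3·x^2)·g(x) = -3·x^4 + 6·x^3 - 9·x^2, leaving 2·x^3 - 5·x^2 + 6·x - 5
  leading term 2·x^3: subtract (2·x)·g(x) = 2·x^3 - 4·x^2 + 6·x, leaving -x^2 - 5
  leading term -x^2: subtract (-1)·g(x) = -x^2 + 2·x - 3, leaving -2·x - 2
The remainder r(x) = -2·x - 2 ≠ 0 (and deg r < deg g), so g ∤ f, i.e. f ∉ (g).

Final answer: NO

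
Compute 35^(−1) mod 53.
35^(−1) ≡ 50 (mod 53)

Apply the extended Euclidean algorithm to (53, 35), tracking rows (r, s, t) with s·53 + t·35 = r. Each division r_prev = q·r_cur + r_new produces the new row as (previous row) − q·(current row):
  row A: (53, 1, 0)   [1·53 + 0·35 = 53]
  row B: (35, 0, 1)   [0·53 + 1·35 = 35]
  53 = 1·35 + 18   → row C = row A − 1·row B = (18, 1, −1)   [check: 1·53 − 1·35 = 18]
  35 = 1·18 + 17   → row D = row B − 1·row C = (17, −1, 2)   [check: −1·53 + 2·35 = 17]
  18 = 1·17 + 1   → row E = row C − 1·row D = (1, 2, −3)   [check: 2·53 − 3·35 = 1]
  17 = 17·1 + 0   → remainder 0, stop. gcd = 1 (last nonzero row E).
The gcd is 1, so 35 is invertible mod 53. The last nonzero row gives 2·53 − 3·35 = 1, so t = −3. So 35^(−1) ≡ −3 ≡ 50 (mod 53). Verify: 35 · 50 = 1750 ≡ 1 (mod 53). ✓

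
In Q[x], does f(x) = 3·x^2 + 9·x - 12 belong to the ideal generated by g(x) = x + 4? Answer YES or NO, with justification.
YES

In Q[x] the ideal (g) consists of all multiples of g, so f ∈ (g) iff g | f, i.e. iff the remainder of f on division by g is 0. Divide f by g (g is monic, so eliminate the leading term of the running remainder at each step):
  leading term 3·x^2: subtract (3·x)·g(x) = 3·x^2 + 12·x, leaving -3·x - 12
  leading term -3·x: subtract (-3)·g(x) = -3·x - 12, leaving 0
The remainder is 0, so f(x) = g(x) · h(x) with h(x) = 3·x - 3. Hence g | f, i.e. f ∈ (g).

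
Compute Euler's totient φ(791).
φ is multiplicative, with φ(p^e) = p^e − p^(e−1). Factorise 791 = 7 · 113. Then
  φ(791) = (7 − 1) · (113 − 1) = 6 · 112 = 672.

Final answer: φ(791) = 672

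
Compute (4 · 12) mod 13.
9

Both factors are already reduced mod 13. 4 · 12 = 48. Dividing by 13: 48 = 3·13 + 9. So (4 · 12) mod 13 = 9.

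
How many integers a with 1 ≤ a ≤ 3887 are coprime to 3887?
The number of a ∈ {1, ..., 3887} with gcd(a, 3887) = 1 is by definition Euler's totient φ(3887). φ is multiplicative, with φ(p^e) = p^e − p^(e−1). Factorise 3887 = 13^2 · 23. Then
  φ(3887) = (13^2 − 13^1) · (23 − 1) = 156 · 22 = 3432.
So there are 3432 such integers.

Final answer: 3432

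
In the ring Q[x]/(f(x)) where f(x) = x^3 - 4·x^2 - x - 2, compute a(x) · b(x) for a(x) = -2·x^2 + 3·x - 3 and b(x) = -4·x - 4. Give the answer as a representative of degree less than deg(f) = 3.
a · b ≡ 28·x^2 + 8·x + 28 (mod f(x))

First multiply in Q[x] without reducing: a · b = 8·x^3 - 4·x^2 + 12. Now divide by f(x) = x^3 - 4·x^2 - x - 2, eliminating the leading term at each step:
  leading term 8·x^3: subtract (8)·f(x) = 8·x^3 - 32·x^2 - 8·x - 16, leaving 28·x^2 + 8·x + 28
The degree is now < 3, so this is the remainder. Hence a · b ≡ 28·x^2 + 8·x + 28 in Q[x]/(f).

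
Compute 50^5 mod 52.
20

Use repeated squaring. Binary(5) = 101. Walk through the bits of the exponent 5 left-to-right: at each bit after the leading one, square the running value, then multiply by 50 if the bit is 1 (always reducing mod 52):
  bit 1 = 1 (leading): start with 50.
  bit 2 = 0: square 50^2 = 2500 ≡ 4 (mod 52).
  bit 3 = 1: square 4^2 = 16; bit is 1, so multiply 16·50 = 800 ≡ 20 (mod 52).
Final value: 50^5 ≡ 20 (mod 52).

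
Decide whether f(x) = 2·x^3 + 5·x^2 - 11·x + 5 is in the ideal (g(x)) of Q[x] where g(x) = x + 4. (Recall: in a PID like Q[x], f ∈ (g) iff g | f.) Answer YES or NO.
In Q[x] the ideal (g) consists of all multiples of g, so f ∈ (g) iff g | f, i.e. iff the remainder of f on division by g is 0. Divide f by g (g is monic, so eliminate the leading term of the running remainder at each step):
  leading term 2·x^3: subtract (2·x^2)·g(x) = 2·x^3 + 8·x^2, leaving -3·x^2 - 11·x + 5
  leading term -3·x^2: subtract (-3·x)·g(x) = -3·x^2 - 12·x, leaving x + 5
  leading term x: subtract (1)·g(x) = x + 4, leaving 1
The remainder r(x) = 1 ≠ 0 (and deg r < deg g), so g ∤ f, i.e. f ∉ (g).

Final answer: NO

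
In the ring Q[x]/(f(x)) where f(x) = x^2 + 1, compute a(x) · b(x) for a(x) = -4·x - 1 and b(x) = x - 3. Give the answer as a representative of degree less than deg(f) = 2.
a · b ≡ 11·x + 7 (mod f(x))

First multiply in Q[x] without reducing: a · b = -4·x^2 + 11·x + 3. Now divide by f(x) = x^2 + 1, eliminating the leading term at each step:
  leading term -4·x^2: subtract (-4)·f(x) = -4·x^2 - 4, leaving 11·x + 7
The degree is now < 2, so this is the remainder. Hence a · b ≡ 11·x + 7 in Q[x]/(f).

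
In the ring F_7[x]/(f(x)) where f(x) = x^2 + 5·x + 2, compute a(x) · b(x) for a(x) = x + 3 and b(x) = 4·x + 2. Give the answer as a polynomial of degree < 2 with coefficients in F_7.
Multiply as integer polynomials: a · b = 4·x^2 + 14·x + 6. Reducing coefficients mod 7: a · b ≡ 4·x^2 + 6. Now divide by f(x) = x^2 + 5·x + 2 in F_7[x], eliminating the leading term at each step:
  leading term 4·x^2: subtract (4)·f(x) = 4·x^2 + 6·x + 1, leaving x + 5 (coefficients mod 7)
The degree is now < 2, so this is the remainder. Hence a · b ≡ x + 5 in F_7[x]/(f).

Final answer: a · b ≡ x + 5 (mod f(x))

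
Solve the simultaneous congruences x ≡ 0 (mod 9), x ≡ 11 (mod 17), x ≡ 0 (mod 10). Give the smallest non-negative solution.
x ≡ 810 (mod 1530); the representative in [0, 1530) is 810

The moduli 9, 17, 10 are pairwise coprime, so by the CRT there is a unique solution mod 9·17·10 = 1530.
Solve by successive substitution. Start with x ≡ 0 (mod 9).
  Combine with x ≡ 11 (mod 17): write x = 9·t and require 9·t ≡ 11 (mod 17). Since 9^(−1) ≡ 2 (mod 17), t ≡ 2·11 ≡ 5 (mod 17). So x ≡ 9·5 = 45 (mod 153).
  Combine with x ≡ 0 (mod 10): write x = 45 + 153·t and require 45 + 153·t ≡ 0 (mod 10), i.e. 153·t ≡ 0 − 45 ≡ 5 (mod 10). Since 153^(−1) ≡ 7 (mod 10) (153 ≡ 3 (mod 10)), t ≡ 7·5 ≡ 5 (mod 10). So x ≡ 45 + 153·5 = 810 (mod 1530).
Unique solution in [0, 1530): x = 810.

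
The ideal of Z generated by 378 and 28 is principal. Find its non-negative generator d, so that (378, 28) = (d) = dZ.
(378, 28) = (14); d = 14

In the PID Z, (a, b) is generated by gcd(a, b). Compute gcd(378, 28) with the extended Euclidean algorithm, tracking rows (r, s, t) with s·378 + t·28 = r:
  row A: (378, 1, 0)   [1·378 + 0·28 = 378]
  row B: (28, 0, 1)   [0·378 + 1·28 = 28]
  378 = 13·28 + 14   → row C = row A − 13·row B = (14, 1, −13)   [check: 1·378 − 13·28 = 14]
  28 = 2·14 + 0   → remainder 0, stop. gcd = 14 (last nonzero row C).
So gcd(378, 28) = 14, with Bézout identity 1·378 − 13·28 = 14. Containment (⊇): the Bézout identity exhibits 14 as an element of (378, 28), giving (14) ⊆ (378, 28). Containment (⊆): since 14 | 378 and 14 | 28 (378 = 14·27, 28 = 14·2), every Z-linear combination of 378 and 28 is divisible by 14, so (378, 28) ⊆ (14). Therefore (378, 28) = (14), d = 14.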